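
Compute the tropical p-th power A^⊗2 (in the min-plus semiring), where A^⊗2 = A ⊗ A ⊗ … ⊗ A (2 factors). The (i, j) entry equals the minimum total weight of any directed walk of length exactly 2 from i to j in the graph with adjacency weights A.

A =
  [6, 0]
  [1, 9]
A^⊗2 =
  [1, 6]
  [7, 1]

Each entry (A^⊗2)_ij equals the minimum over all length-2 walks i = v_0 → v_1 → … → v_2 = j of Σ_t A[v_t][v_{t+1}]. For example, for (i, j) = (0, 1) we minimise over 2 possible intermediate vertex sequences; the minimum is 6, attained along the walk 0 → 0 → 1.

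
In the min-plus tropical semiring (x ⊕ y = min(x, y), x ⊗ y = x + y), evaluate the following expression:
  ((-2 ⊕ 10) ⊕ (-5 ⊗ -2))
((-2 ⊕ 10) ⊕ (-5 ⊗ -2)) = -7

Expand innermost to outermost. Recall ⊕ takes the minimum of its arguments and ⊗ takes their sum. Working out the expression ((-2 ⊕ 10) ⊕ (-5 ⊗ -2)) gives -7.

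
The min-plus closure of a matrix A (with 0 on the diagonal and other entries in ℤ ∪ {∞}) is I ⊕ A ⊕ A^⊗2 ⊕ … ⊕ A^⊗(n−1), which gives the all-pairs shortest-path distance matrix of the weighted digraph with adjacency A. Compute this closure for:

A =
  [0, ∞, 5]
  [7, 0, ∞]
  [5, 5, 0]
Closure =
  [0, 10, 5]
  [7, 0, 12]
  [5, 5, 0]

This is the Floyd-Warshall all-pairs shortest-path computation. For each intermediate vertex k = 0, 1, …, 2, update dist[i][j] ← min(dist[i][j], dist[i][k] + dist[k][j]). The final matrix gives, for each (i, j), the minimum total weight of any directed path from i to j (possibly empty when i = j).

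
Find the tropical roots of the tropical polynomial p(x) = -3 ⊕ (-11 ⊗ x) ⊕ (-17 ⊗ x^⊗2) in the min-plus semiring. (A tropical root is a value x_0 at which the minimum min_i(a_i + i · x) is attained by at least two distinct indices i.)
Roots: {6, 8}

Each tropical root is a break point of the lower envelope of the lines y = a_i + i · x (there are 3 lines, with slopes 0, 1, ..., 2). Only the lines that attain the minimum somewhere contribute to roots; other lines are dominated. Here the surviving (envelope) indices are i = 2, i = 1, i = 0.
Intersections between consecutive envelope lines give the roots: for adjacent envelope indices i < j the intersection is x = (a_i − a_j) / (j − i). Reading off the sorted break points: {6, 8}.
Verification: at each break x_0, at least two indices attain the minimum of min_i(a_i + i · x_0).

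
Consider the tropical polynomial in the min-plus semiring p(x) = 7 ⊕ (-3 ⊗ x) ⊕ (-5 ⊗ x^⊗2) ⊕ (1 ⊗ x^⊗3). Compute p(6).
p(6) = 3

A tropical monomial a ⊗ x^⊗i evaluates to a + i · x. Evaluating each term at x = 6:
  Term 0 contributes 7 + 0 · 6 = 7
  Term 1 contributes -3 + 1 · 6 = 3
  Term 2 contributes -5 + 2 · 6 = 7
  Term 3 contributes 1 + 3 · 6 = 19
p(6) = ⊕ of these = min[7, 3, 7, 19] = 3.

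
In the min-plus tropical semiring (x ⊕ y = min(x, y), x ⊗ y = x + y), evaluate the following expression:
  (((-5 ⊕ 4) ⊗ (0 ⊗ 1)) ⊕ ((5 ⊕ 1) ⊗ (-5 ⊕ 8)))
(((-5 ⊕ 4) ⊗ (0 ⊗ 1)) ⊕ ((5 ⊕ 1) ⊗ (-5 ⊕ 8))) = -4

Expand innermost to outermost. Recall ⊕ takes the minimum of its arguments and ⊗ takes their sum. Working out the expression (((-5 ⊕ 4) ⊗ (0 ⊗ 1)) ⊕ ((5 ⊕ 1) ⊗ (-5 ⊕ 8))) gives -4.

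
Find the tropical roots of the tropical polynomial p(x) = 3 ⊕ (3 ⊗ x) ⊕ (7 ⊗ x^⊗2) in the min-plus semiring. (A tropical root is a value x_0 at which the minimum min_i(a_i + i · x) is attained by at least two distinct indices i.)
Roots: {-4, 0}

Each tropical root is a break point of the lower envelope of the lines y = a_i + i · x (there are 3 lines, with slopes 0, 1, ..., 2). Only the lines that attain the minimum somewhere contribute to roots; other lines are dominated. Here the surviving (envelope) indices are i = 2, i = 1, i = 0.
Intersections between consecutive envelope lines give the roots: for adjacent envelope indices i < j the intersection is x = (a_i − a_j) / (j − i). Reading off the sorted break points: {-4, 0}.
Verification: at each break x_0, at least two indices attain the minimum of min_i(a_i + i · x_0).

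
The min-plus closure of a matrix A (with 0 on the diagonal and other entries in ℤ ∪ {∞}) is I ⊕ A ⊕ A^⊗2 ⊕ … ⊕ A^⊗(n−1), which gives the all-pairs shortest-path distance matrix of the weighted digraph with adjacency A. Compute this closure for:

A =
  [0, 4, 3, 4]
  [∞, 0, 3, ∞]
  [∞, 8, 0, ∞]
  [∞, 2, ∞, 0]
Closure =
  [0, 4, 3, 4]
  [∞, 0, 3, ∞]
  [∞, 8, 0, ∞]
  [∞, 2, 5, 0]

This is the Floyd-Warshall all-pairs shortest-path computation. For each intermediate vertex k = 0, 1, …, 3, update dist[i][j] ← min(dist[i][j], dist[i][k] + dist[k][j]). The final matrix gives, for each (i, j), the minimum total weight of any directed path from i to j (possibly empty when i = j).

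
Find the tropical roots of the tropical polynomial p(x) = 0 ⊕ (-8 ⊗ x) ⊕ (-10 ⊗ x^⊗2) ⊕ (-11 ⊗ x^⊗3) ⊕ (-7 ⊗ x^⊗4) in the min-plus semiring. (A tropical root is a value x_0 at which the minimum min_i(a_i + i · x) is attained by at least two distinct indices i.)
Roots: {-4, 1, 2, 8}

Each tropical root is a break point of the lower envelope of the lines y = a_i + i · x (there are 5 lines, with slopes 0, 1, ..., 4). Only the lines that attain the minimum somewhere contribute to roots; other lines are dominated. Here the surviving (envelope) indices are i = 4, i = 3, i = 2, i = 1, i = 0.
Intersections between consecutive envelope lines give the roots: for adjacent envelope indices i < j the intersection is x = (a_i − a_j) / (j − i). Reading off the sorted break points: {-4, 1, 2, 8}.
Verification: at each break x_0, at least two indices attain the minimum of min_i(a_i + i · x_0).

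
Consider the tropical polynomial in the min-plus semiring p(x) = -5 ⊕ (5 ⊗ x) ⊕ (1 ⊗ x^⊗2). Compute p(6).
p(6) = -5

A tropical monomial a ⊗ x^⊗i evaluates to a + i · x. Evaluating each term at x = 6:
  Term 0 contributes -5 + 0 · 6 = -5
  Term 1 contributes 5 + 1 · 6 = 11
  Term 2 contributes 1 + 2 · 6 = 13
p(6) = ⊕ of these = min[-5, 11, 13] = -5.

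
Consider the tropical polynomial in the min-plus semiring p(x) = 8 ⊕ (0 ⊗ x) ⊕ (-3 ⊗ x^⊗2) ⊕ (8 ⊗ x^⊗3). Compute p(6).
p(6) = 6

A tropical monomial a ⊗ x^⊗i evaluates to a + i · x. Evaluating each term at x = 6:
  Term 0 contributes 8 + 0 · 6 = 8
  Term 1 contributes 0 + 1 · 6 = 6
  Term 2 contributes -3 + 2 · 6 = 9
  Term 3 contributes 8 + 3 · 6 = 26
p(6) = ⊕ of these = min[8, 6, 9, 26] = 6.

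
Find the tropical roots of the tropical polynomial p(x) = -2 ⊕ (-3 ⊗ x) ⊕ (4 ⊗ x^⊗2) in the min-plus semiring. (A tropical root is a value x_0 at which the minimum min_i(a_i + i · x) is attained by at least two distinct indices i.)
Roots: {-7, 1}

Each tropical root is a break point of the lower envelope of the lines y = a_i + i · x (there are 3 lines, with slopes 0, 1, ..., 2). Only the lines that attain the minimum somewhere contribute to roots; other lines are dominated. Here the surviving (envelope) indices are i = 2, i = 1, i = 0.
Intersections between consecutive envelope lines give the roots: for adjacent envelope indices i < j the intersection is x = (a_i − a_j) / (j − i). Reading off the sorted break points: {-7, 1}.
Verification: at each break x_0, at least two indices attain the minimum of min_i(a_i + i · x_0).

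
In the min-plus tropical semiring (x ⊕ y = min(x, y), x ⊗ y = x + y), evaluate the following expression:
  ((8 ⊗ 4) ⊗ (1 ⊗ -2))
((8 ⊗ 4) ⊗ (1 ⊗ -2)) = 11

Expand innermost to outermost. Recall ⊕ takes the minimum of its arguments and ⊗ takes their sum. Working out the expression ((8 ⊗ 4) ⊗ (1 ⊗ -2)) gives 11.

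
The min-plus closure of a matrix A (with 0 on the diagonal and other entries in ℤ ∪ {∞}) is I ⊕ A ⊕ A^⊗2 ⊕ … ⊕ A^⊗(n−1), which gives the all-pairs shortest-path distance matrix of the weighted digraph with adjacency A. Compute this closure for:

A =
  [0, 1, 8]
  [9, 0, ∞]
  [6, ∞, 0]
Closure =
  [0, 1, 8]
  [9, 0, 17]
  [6, 7, 0]

This is the Floyd-Warshall all-pairs shortest-path computation. For each intermediate vertex k = 0, 1, …, 2, update dist[i][j] ← min(dist[i][j], dist[i][k] + dist[k][j]). The final matrix gives, for each (i, j), the minimum total weight of any directed path from i to j (possibly empty when i = j).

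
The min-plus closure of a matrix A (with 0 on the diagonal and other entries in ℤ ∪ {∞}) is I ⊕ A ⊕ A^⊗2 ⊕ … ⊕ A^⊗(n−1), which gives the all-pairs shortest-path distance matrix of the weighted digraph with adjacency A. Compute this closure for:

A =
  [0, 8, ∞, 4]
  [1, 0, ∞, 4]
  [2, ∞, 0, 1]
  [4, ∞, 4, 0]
Closure =
  [0, 8, 8, 4]
  [1, 0, 8, 4]
  [2, 10, 0, 1]
  [4, 12, 4, 0]

This is the Floyd-Warshall all-pairs shortest-path computation. For each intermediate vertex k = 0, 1, …, 3, update dist[i][j] ← min(dist[i][j], dist[i][k] + dist[k][j]). The final matrix gives, for each (i, j), the minimum total weight of any directed path from i to j (possibly empty when i = j).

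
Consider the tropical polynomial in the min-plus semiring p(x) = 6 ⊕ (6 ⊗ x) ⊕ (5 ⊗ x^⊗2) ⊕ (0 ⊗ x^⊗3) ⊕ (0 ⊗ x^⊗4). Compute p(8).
p(8) = 6

A tropical monomial a ⊗ x^⊗i evaluates to a + i · x. Evaluating each term at x = 8:
  Term 0 contributes 6 + 0 · 8 = 6
  Term 1 contributes 6 + 1 · 8 = 14
  Term 2 contributes 5 + 2 · 8 = 21
  Term 3 contributes 0 + 3 · 8 = 24
  Term 4 contributes 0 + 4 · 8 = 32
p(8) = ⊕ of these = min[6, 14, 21, 24, 32] = 6.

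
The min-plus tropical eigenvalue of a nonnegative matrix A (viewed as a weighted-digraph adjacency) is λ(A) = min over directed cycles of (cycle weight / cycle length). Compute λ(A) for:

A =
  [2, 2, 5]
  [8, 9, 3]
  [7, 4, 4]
λ(A) = 2

Enumerate directed cycles and compute their means (weight / length). Sample:
  cycle 0 → 0: weight = 2, length = 1, mean = 2/1 ≈ 2.000
  cycle 1 → 1: weight = 9, length = 1, mean = 9/1 ≈ 9.000
  cycle 2 → 2: weight = 4, length = 1, mean = 4/1 ≈ 4.000
  cycle 0 → 1 → 0: weight = 10, length = 2, mean = 10/2 ≈ 5.000
  cycle 0 → 2 → 0: weight = 12, length = 2, mean = 12/2 ≈ 6.000
  cycle 1 → 0 → 1: weight = 10, length = 2, mean = 10/2 ≈ 5.000
Minimum mean = 2.000, attained e.g. along the cycle 0 → 0 with weight 2 and length 1. So λ(A) = 2/1 = 2.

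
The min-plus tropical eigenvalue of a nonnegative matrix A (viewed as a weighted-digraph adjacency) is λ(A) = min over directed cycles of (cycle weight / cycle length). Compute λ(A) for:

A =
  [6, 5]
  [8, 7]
λ(A) = 6

Enumerate directed cycles and compute their means (weight / length). Sample:
  cycle 0 → 0: weight = 6, length = 1, mean = 6/1 ≈ 6.000
  cycle 1 → 1: weight = 7, length = 1, mean = 7/1 ≈ 7.000
  cycle 0 → 1 → 0: weight = 13, length = 2, mean = 13/2 ≈ 6.500
  cycle 1 → 0 → 1: weight = 13, length = 2, mean = 13/2 ≈ 6.500
Minimum mean = 6.000, attained e.g. along the cycle 0 → 0 with weight 6 and length 1. So λ(A) = 6/1 = 6.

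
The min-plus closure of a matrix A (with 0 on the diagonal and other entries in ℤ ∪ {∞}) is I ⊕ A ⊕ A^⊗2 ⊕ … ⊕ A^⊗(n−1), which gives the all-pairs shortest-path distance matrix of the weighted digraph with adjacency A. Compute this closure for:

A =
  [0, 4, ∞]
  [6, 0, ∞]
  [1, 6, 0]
Closure =
  [0, 4, ∞]
  [6, 0, ∞]
  [1, 5, 0]

This is the Floyd-Warshall all-pairs shortest-path computation. For each intermediate vertex k = 0, 1, …, 2, update dist[i][j] ← min(dist[i][j], dist[i][k] + dist[k][j]). The final matrix gives, for each (i, j), the minimum total weight of any directed path from i to j (possibly empty when i = j).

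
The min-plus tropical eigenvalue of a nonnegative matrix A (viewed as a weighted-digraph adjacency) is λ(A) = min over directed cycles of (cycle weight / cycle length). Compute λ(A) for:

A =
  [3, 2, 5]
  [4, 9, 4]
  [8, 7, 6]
λ(A) = 3

Enumerate directed cycles and compute their means (weight / length). Sample:
  cycle 0 → 0: weight = 3, length = 1, mean = 3/1 ≈ 3.000
  cycle 1 → 1: weight = 9, length = 1, mean = 9/1 ≈ 9.000
  cycle 2 → 2: weight = 6, length = 1, mean = 6/1 ≈ 6.000
  cycle 0 → 1 → 0: weight = 6, length = 2, mean = 6/2 ≈ 3.000
  cycle 0 → 2 → 0: weight = 13, length = 2, mean = 13/2 ≈ 6.500
  cycle 1 → 0 → 1: weight = 6, length = 2, mean = 6/2 ≈ 3.000
Minimum mean = 3.000, attained e.g. along the cycle 0 → 0 with weight 3 and length 1. So λ(A) = 3/1 = 3.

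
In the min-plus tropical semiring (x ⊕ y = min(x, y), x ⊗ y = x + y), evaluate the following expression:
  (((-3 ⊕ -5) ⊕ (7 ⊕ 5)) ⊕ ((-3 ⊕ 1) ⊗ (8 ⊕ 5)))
(((-3 ⊕ -5) ⊕ (7 ⊕ 5)) ⊕ ((-3 ⊕ 1) ⊗ (8 ⊕ 5))) = -5

Expand innermost to outermost. Recall ⊕ takes the minimum of its arguments and ⊗ takes their sum. Working out the expression (((-3 ⊕ -5) ⊕ (7 ⊕ 5)) ⊕ ((-3 ⊕ 1) ⊗ (8 ⊕ 5))) gives -5.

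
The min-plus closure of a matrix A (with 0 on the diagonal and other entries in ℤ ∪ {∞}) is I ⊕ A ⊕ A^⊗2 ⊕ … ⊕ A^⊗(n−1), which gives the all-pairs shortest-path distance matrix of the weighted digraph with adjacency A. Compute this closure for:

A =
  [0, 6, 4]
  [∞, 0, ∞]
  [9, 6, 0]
Closure =
  [0, 6, 4]
  [∞, 0, ∞]
  [9, 6, 0]

This is the Floyd-Warshall all-pairs shortest-path computation. For each intermediate vertex k = 0, 1, …, 2, update dist[i][j] ← min(dist[i][j], dist[i][k] + dist[k][j]). The final matrix gives, for each (i, j), the minimum total weight of any directed path from i to j (possibly empty when i = j).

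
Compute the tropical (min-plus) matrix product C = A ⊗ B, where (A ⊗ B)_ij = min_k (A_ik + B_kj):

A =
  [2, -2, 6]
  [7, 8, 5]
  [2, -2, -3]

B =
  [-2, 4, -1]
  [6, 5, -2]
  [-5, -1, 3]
A ⊗ B =
  [0, 3, -4]
  [0, 4, 6]
  [-8, -4, -4]

Apply the min-plus product entry-by-entry:
  C[0][0] = min over k of (A[0][0] + B[0][0] = 2 + -2 = 0, A[0][1] + B[1][0] = -2 + 6 = 4, A[0][2] + B[2][0] = 6 + -5 = 1) = 0 (attained at k = 0)
  C[0][1] = min over k of (A[0][0] + B[0][1] = 2 + 4 = 6, A[0][1] + B[1][1] = -2 + 5 = 3, A[0][2] + B[2][1] = 6 + -1 = 5) = 3 (attained at k = 1)
  C[0][2] = min over k of (A[0][0] + B[0][2] = 2 + -1 = 1, A[0][1] + B[1][2] = -2 + -2 = -4, A[0][2] + B[2][2] = 6 + 3 = 9) = -4 (attained at k = 1)
  C[1][0] = min over k of (A[1][0] + B[0][0] = 7 + -2 = 5, A[1][1] + B[1][0] = 8 + 6 = 14, A[1][2] + B[2][0] = 5 + -5 = 0) = 0 (attained at k = 2)
  C[1][1] = min over k of (A[1][0] + B[0][1] = 7 + 4 = 11, A[1][1] + B[1][1] = 8 + 5 = 13, A[1][2] + B[2][1] = 5 + -1 = 4) = 4 (attained at k = 2)
  C[1][2] = min over k of (A[1][0] + B[0][2] = 7 + -1 = 6, A[1][1] + B[1][2] = 8 + -2 = 6, A[1][2] + B[2][2] = 5 + 3 = 8) = 6 (attained at k = 0)
  C[2][0] = min over k of (A[2][0] + B[0][0] = 2 + -2 = 0, A[2][1] + B[1][0] = -2 + 6 = 4, A[2][2] + B[2][0] = -3 + -5 = -8) = -8 (attained at k = 2)
  C[2][1] = min over k of (A[2][0] + B[0][1] = 2 + 4 = 6, A[2][1] + B[1][1] = -2 + 5 = 3, A[2][2] + B[2][1] = -3 + -1 = -4) = -4 (attained at k = 2)
  C[2][2] = min over k of (A[2][0] + B[0][2] = 2 + -1 = 1, A[2][1] + B[1][2] = -2 + -2 = -4, A[2][2] + B[2][2] = -3 + 3 = 0) = -4 (attained at k = 1)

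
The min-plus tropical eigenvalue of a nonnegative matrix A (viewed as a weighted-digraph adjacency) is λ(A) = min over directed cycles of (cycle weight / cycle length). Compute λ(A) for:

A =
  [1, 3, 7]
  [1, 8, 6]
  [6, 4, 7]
λ(A) = 1

Enumerate directed cycles and compute their means (weight / length). Sample:
  cycle 0 → 0: weight = 1, length = 1, mean = 1/1 ≈ 1.000
  cycle 1 → 1: weight = 8, length = 1, mean = 8/1 ≈ 8.000
  cycle 2 → 2: weight = 7, length = 1, mean = 7/1 ≈ 7.000
  cycle 0 → 1 → 0: weight = 4, length = 2, mean = 4/2 ≈ 2.000
  cycle 0 → 2 → 0: weight = 13, length = 2, mean = 13/2 ≈ 6.500
  cycle 1 → 0 → 1: weight = 4, length = 2, mean = 4/2 ≈ 2.000
Minimum mean = 1.000, attained e.g. along the cycle 0 → 0 with weight 1 and length 1. So λ(A) = 1/1 = 1.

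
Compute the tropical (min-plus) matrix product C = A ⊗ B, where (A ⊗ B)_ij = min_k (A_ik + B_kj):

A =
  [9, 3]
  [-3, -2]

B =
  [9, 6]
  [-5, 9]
A ⊗ B =
  [-2, 12]
  [-7, 3]

Apply the min-plus product entry-by-entry:
  C[0][0] = min over k of (A[0][0] + B[0][0] = 9 + 9 = 18, A[0][1] + B[1][0] = 3 + -5 = -2) = -2 (attained at k = 1)
  C[0][1] = min over k of (A[0][0] + B[0][1] = 9 + 6 = 15, A[0][1] + B[1][1] = 3 + 9 = 12) = 12 (attained at k = 1)
  C[1][0] = min over k of (A[1][0] + B[0][0] = -3 + 9 = 6, A[1][1] + B[1][0] = -2 + -5 = -7) = -7 (attained at k = 1)
  C[1][1] = min over k of (A[1][0] + B[0][1] = -3 + 6 = 3, A[1][1] + B[1][1] = -2 + 9 = 7) = 3 (attained at k = 0)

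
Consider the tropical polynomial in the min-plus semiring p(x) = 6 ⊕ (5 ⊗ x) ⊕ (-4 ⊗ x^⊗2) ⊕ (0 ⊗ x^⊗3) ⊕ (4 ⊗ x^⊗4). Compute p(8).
p(8) = 6

A tropical monomial a ⊗ x^⊗i evaluates to a + i · x. Evaluating each term at x = 8:
  Term 0 contributes 6 + 0 · 8 = 6
  Term 1 contributes 5 + 1 · 8 = 13
  Term 2 contributes -4 + 2 · 8 = 12
  Term 3 contributes 0 + 3 · 8 = 24
  Term 4 contributes 4 + 4 · 8 = 36
p(8) = ⊕ of these = min[6, 13, 12, 24, 36] = 6.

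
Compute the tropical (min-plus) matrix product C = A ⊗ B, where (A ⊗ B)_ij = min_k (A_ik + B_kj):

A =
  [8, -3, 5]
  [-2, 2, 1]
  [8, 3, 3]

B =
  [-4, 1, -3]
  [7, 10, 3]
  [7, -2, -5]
A ⊗ B =
  [4, 3, 0]
  [-6, -1, -5]
  [4, 1, -2]

Apply the min-plus product entry-by-entry:
  C[0][0] = min over k of (A[0][0] + B[0][0] = 8 + -4 = 4, A[0][1] + B[1][0] = -3 + 7 = 4, A[0][2] + B[2][0] = 5 + 7 = 12) = 4 (attained at k = 0)
  C[0][1] = min over k of (A[0][0] + B[0][1] = 8 + 1 = 9, A[0][1] + B[1][1] = -3 + 10 = 7, A[0][2] + B[2][1] = 5 + -2 = 3) = 3 (attained at k = 2)
  C[0][2] = min over k of (A[0][0] + B[0][2] = 8 + -3 = 5, A[0][1] + B[1][2] = -3 + 3 = 0, A[0][2] + B[2][2] = 5 + -5 = 0) = 0 (attained at k = 1)
  C[1][0] = min over k of (A[1][0] + B[0][0] = -2 + -4 = -6, A[1][1] + B[1][0] = 2 + 7 = 9, A[1][2] + B[2][0] = 1 + 7 = 8) = -6 (attained at k = 0)
  C[1][1] = min over k of (A[1][0] + B[0][1] = -2 + 1 = -1, A[1][1] + B[1][1] = 2 + 10 = 12, A[1][2] + B[2][1] = 1 + -2 = -1) = -1 (attained at k = 0)
  C[1][2] = min over k of (A[1][0] + B[0][2] = -2 + -3 = -5, A[1][1] + B[1][2] = 2 + 3 = 5, A[1][2] + B[2][2] = 1 + -5 = -4) = -5 (attained at k = 0)
  C[2][0] = min over k of (A[2][0] + B[0][0] = 8 + -4 = 4, A[2][1] + B[1][0] = 3 + 7 = 10, A[2][2] + B[2][0] = 3 + 7 = 10) = 4 (attained at k = 0)
  C[2][1] = min over k of (A[2][0] + B[0][1] = 8 + 1 = 9, A[2][1] + B[1][1] = 3 + 10 = 13, A[2][2] + B[2][1] = 3 + -2 = 1) = 1 (attained at k = 2)
  C[2][2] = min over k of (A[2][0] + B[0][2] = 8 + -3 = 5, A[2][1] + B[1][2] = 3 + 3 = 6, A[2][2] + B[2][2] = 3 + -5 = -2) = -2 (attained at k = 2)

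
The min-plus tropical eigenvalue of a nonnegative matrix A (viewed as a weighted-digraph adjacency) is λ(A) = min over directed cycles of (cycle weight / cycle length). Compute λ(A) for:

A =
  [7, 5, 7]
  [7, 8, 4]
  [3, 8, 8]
λ(A) = 4

Enumerate directed cycles and compute their means (weight / length). Sample:
  cycle 0 → 0: weight = 7, length = 1, mean = 7/1 ≈ 7.000
  cycle 1 → 1: weight = 8, length = 1, mean = 8/1 ≈ 8.000
  cycle 2 → 2: weight = 8, length = 1, mean = 8/1 ≈ 8.000
  cycle 0 → 1 → 0: weight = 12, length = 2, mean = 12/2 ≈ 6.000
  cycle 0 → 2 → 0: weight = 10, length = 2, mean = 10/2 ≈ 5.000
  cycle 1 → 0 → 1: weight = 12, length = 2, mean = 12/2 ≈ 6.000
Minimum mean = 4.000, attained e.g. along the cycle 0 → 1 → 2 → 0 with weight 12 and length 3. So λ(A) = 12/3 = 4.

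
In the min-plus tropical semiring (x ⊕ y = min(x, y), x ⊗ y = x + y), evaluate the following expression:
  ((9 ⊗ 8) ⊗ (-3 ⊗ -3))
((9 ⊗ 8) ⊗ (-3 ⊗ -3)) = 11

Expand innermost to outermost. Recall ⊕ takes the minimum of its arguments and ⊗ takes their sum. Working out the expression ((9 ⊗ 8) ⊗ (-3 ⊗ -3)) gives 11.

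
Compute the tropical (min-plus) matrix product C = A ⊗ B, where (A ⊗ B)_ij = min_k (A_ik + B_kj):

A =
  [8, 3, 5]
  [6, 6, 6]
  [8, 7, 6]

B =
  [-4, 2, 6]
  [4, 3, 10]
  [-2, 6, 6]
A ⊗ B =
  [3, 6, 11]
  [2, 8, 12]
  [4, 10, 12]

Apply the min-plus product entry-by-entry:
  C[0][0] = min over k of (A[0][0] + B[0][0] = 8 + -4 = 4, A[0][1] + B[1][0] = 3 + 4 = 7, A[0][2] + B[2][0] = 5 + -2 = 3) = 3 (attained at k = 2)
  C[0][1] = min over k of (A[0][0] + B[0][1] = 8 + 2 = 10, A[0][1] + B[1][1] = 3 + 3 = 6, A[0][2] + B[2][1] = 5 + 6 = 11) = 6 (attained at k = 1)
  C[0][2] = min over k of (A[0][0] + B[0][2] = 8 + 6 = 14, A[0][1] + B[1][2] = 3 + 10 = 13, A[0][2] + B[2][2] = 5 + 6 = 11) = 11 (attained at k = 2)
  C[1][0] = min over k of (A[1][0] + B[0][0] = 6 + -4 = 2, A[1][1] + B[1][0] = 6 + 4 = 10, A[1][2] + B[2][0] = 6 + -2 = 4) = 2 (attained at k = 0)
  C[1][1] = min over k of (A[1][0] + B[0][1] = 6 + 2 = 8, A[1][1] + B[1][1] = 6 + 3 = 9, A[1][2] + B[2][1] = 6 + 6 = 12) = 8 (attained at k = 0)
  C[1][2] = min over k of (A[1][0] + B[0][2] = 6 + 6 = 12, A[1][1] + B[1][2] = 6 + 10 = 16, A[1][2] + B[2][2] = 6 + 6 = 12) = 12 (attained at k = 0)
  C[2][0] = min over k of (A[2][0] + B[0][0] = 8 + -4 = 4, A[2][1] + B[1][0] = 7 + 4 = 11, A[2][2] + B[2][0] = 6 + -2 = 4) = 4 (attained at k = 0)
  C[2][1] = min over k of (A[2][0] + B[0][1] = 8 + 2 = 10, A[2][1] + B[1][1] = 7 + 3 = 10, A[2][2] + B[2][1] = 6 + 6 = 12) = 10 (attained at k = 0)
  C[2][2] = min over k of (A[2][0] + B[0][2] = 8 + 6 = 14, A[2][1] + B[1][2] = 7 + 10 = 17, A[2][2] + B[2][2] = 6 + 6 = 12) = 12 (attained at k = 2)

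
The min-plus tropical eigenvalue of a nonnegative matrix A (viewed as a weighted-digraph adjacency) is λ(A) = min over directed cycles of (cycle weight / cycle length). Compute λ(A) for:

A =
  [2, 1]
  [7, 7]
λ(A) = 2

Enumerate directed cycles and compute their means (weight / length). Sample:
  cycle 0 → 0: weight = 2, length = 1, mean = 2/1 ≈ 2.000
  cycle 1 → 1: weight = 7, length = 1, mean = 7/1 ≈ 7.000
  cycle 0 → 1 → 0: weight = 8, length = 2, mean = 8/2 ≈ 4.000
  cycle 1 → 0 → 1: weight = 8, length = 2, mean = 8/2 ≈ 4.000
Minimum mean = 2.000, attained e.g. along the cycle 0 → 0 with weight 2 and length 1. So λ(A) = 2/1 = 2.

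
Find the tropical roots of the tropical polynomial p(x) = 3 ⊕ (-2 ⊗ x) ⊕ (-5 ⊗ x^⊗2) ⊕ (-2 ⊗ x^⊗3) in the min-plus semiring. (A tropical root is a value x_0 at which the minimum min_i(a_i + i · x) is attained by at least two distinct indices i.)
Roots: {-3, 3, 5}

Each tropical root is a break point of the lower envelope of the lines y = a_i + i · x (there are 4 lines, with slopes 0, 1, ..., 3). Only the lines that attain the minimum somewhere contribute to roots; other lines are dominated. Here the surviving (envelope) indices are i = 3, i = 2, i = 1, i = 0.
Intersections between consecutive envelope lines give the roots: for adjacent envelope indices i < j the intersection is x = (a_i − a_j) / (j − i). Reading off the sorted break points: {-3, 3, 5}.
Verification: at each break x_0, at least two indices attain the minimum of min_i(a_i + i · x_0).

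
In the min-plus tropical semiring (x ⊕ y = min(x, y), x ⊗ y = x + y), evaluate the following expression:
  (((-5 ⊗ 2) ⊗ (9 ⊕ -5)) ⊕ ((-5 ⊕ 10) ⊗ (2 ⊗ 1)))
(((-5 ⊗ 2) ⊗ (9 ⊕ -5)) ⊕ ((-5 ⊕ 10) ⊗ (2 ⊗ 1))) = -8

Expand innermost to outermost. Recall ⊕ takes the minimum of its arguments and ⊗ takes their sum. Working out the expression (((-5 ⊗ 2) ⊗ (9 ⊕ -5)) ⊕ ((-5 ⊕ 10) ⊗ (2 ⊗ 1))) gives -8.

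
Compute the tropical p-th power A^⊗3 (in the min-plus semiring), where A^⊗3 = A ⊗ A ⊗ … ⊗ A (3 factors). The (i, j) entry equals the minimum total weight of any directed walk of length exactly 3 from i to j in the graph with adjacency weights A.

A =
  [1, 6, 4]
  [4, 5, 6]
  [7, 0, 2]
A^⊗3 =
  [3, 5, 6]
  [6, 8, 9]
  [5, 4, 6]

Each entry (A^⊗3)_ij equals the minimum over all length-3 walks i = v_0 → v_1 → … → v_3 = j of Σ_t A[v_t][v_{t+1}]. For example, for (i, j) = (0, 2) we minimise over 9 possible intermediate vertex sequences; the minimum is 6, attained along the walk 0 → 0 → 0 → 2.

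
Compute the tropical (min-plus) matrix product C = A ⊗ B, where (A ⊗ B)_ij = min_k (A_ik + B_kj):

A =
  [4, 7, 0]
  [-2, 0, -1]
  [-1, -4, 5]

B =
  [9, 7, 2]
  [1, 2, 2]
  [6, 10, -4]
A ⊗ B =
  [6, 9, -4]
  [1, 2, -5]
  [-3, -2, -2]

Apply the min-plus product entry-by-entry:
  C[0][0] = min over k of (A[0][0] + B[0][0] = 4 + 9 = 13, A[0][1] + B[1][0] = 7 + 1 = 8, A[0][2] + B[2][0] = 0 + 6 = 6) = 6 (attained at k = 2)
  C[0][1] = min over k of (A[0][0] + B[0][1] = 4 + 7 = 11, A[0][1] + B[1][1] = 7 + 2 = 9, A[0][2] + B[2][1] = 0 + 10 = 10) = 9 (attained at k = 1)
  C[0][2] = min over k of (A[0][0] + B[0][2] = 4 + 2 = 6, A[0][1] + B[1][2] = 7 + 2 = 9, A[0][2] + B[2][2] = 0 + -4 = -4) = -4 (attained at k = 2)
  C[1][0] = min over k of (A[1][0] + B[0][0] = -2 + 9 = 7, A[1][1] + B[1][0] = 0 + 1 = 1, A[1][2] + B[2][0] = -1 + 6 = 5) = 1 (attained at k = 1)
  C[1][1] = min over k of (A[1][0] + B[0][1] = -2 + 7 = 5, A[1][1] + B[1][1] = 0 + 2 = 2, A[1][2] + B[2][1] = -1 + 10 = 9) = 2 (attained at k = 1)
  C[1][2] = min over k of (A[1][0] + B[0][2] = -2 + 2 = 0, A[1][1] + B[1][2] = 0 + 2 = 2, A[1][2] + B[2][2] = -1 + -4 = -5) = -5 (attained at k = 2)
  C[2][0] = min over k of (A[2][0] + B[0][0] = -1 + 9 = 8, A[2][1] + B[1][0] = -4 + 1 = -3, A[2][2] + B[2][0] = 5 + 6 = 11) = -3 (attained at k = 1)
  C[2][1] = min over k of (A[2][0] + B[0][1] = -1 + 7 = 6, A[2][1] + B[1][1] = -4 + 2 = -2, A[2][2] + B[2][1] = 5 + 10 = 15) = -2 (attained at k = 1)
  C[2][2] = min over k of (A[2][0] + B[0][2] = -1 + 2 = 1, A[2][1] + B[1][2] = -4 + 2 = -2, A[2][2] + B[2][2] = 5 + -4 = 1) = -2 (attained at k = 1)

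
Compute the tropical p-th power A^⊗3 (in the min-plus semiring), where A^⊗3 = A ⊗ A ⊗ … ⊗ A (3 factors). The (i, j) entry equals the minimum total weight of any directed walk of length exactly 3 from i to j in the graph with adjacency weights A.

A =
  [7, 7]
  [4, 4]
A^⊗3 =
  [15, 15]
  [12, 12]

Each entry (A^⊗3)_ij equals the minimum over all length-3 walks i = v_0 → v_1 → … → v_3 = j of Σ_t A[v_t][v_{t+1}]. For example, for (i, j) = (0, 1) we minimise over 4 possible intermediate vertex sequences; the minimum is 15, attained along the walk 0 → 1 → 1 → 1.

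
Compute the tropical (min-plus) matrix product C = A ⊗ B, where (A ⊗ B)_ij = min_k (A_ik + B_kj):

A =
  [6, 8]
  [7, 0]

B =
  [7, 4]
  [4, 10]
A ⊗ B =
  [12, 10]
  [4, 10]

Apply the min-plus product entry-by-entry:
  C[0][0] = min over k of (A[0][0] + B[0][0] = 6 + 7 = 13, A[0][1] + B[1][0] = 8 + 4 = 12) = 12 (attained at k = 1)
  C[0][1] = min over k of (A[0][0] + B[0][1] = 6 + 4 = 10, A[0][1] + B[1][1] = 8 + 10 = 18) = 10 (attained at k = 0)
  C[1][0] = min over k of (A[1][0] + B[0][0] = 7 + 7 = 14, A[1][1] + B[1][0] = 0 + 4 = 4) = 4 (attained at k = 1)
  C[1][1] = min over k of (A[1][0] + B[0][1] = 7 + 4 = 11, A[1][1] + B[1][1] = 0 + 10 = 10) = 10 (attained at k = 1)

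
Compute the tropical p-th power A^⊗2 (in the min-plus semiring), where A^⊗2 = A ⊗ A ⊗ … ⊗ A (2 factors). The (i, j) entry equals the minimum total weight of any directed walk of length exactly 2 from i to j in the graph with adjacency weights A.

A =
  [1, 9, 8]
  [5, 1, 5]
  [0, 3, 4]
A^⊗2 =
  [2, 10, 9]
  [5, 2, 6]
  [1, 4, 8]

Each entry (A^⊗2)_ij equals the minimum over all length-2 walks i = v_0 → v_1 → … → v_2 = j of Σ_t A[v_t][v_{t+1}]. For example, for (i, j) = (0, 2) we minimise over 3 possible intermediate vertex sequences; the minimum is 9, attained along the walk 0 → 0 → 2.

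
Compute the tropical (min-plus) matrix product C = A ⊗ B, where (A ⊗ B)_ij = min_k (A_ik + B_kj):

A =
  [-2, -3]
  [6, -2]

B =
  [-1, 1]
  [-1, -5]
A ⊗ B =
  [-4, -8]
  [-3, -7]

Apply the min-plus product entry-by-entry:
  C[0][0] = min over k of (A[0][0] + B[0][0] = -2 + -1 = -3, A[0][1] + B[1][0] = -3 + -1 = -4) = -4 (attained at k = 1)
  C[0][1] = min over k of (A[0][0] + B[0][1] = -2 + 1 = -1, A[0][1] + B[1][1] = -3 + -5 = -8) = -8 (attained at k = 1)
  C[1][0] = min over k of (A[1][0] + B[0][0] = 6 + -1 = 5, A[1][1] + B[1][0] = -2 + -1 = -3) = -3 (attained at k = 1)
  C[1][1] = min over k of (A[1][0] + B[0][1] = 6 + 1 = 7, A[1][1] + B[1][1] = -2 + -5 = -7) = -7 (attained at k = 1)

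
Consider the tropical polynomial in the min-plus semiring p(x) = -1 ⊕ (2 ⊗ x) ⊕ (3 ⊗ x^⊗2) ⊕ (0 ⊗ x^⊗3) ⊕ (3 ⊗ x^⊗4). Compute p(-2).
p(-2) = -6

A tropical monomial a ⊗ x^⊗i evaluates to a + i · x. Evaluating each term at x = -2:
  Term 0 contributes -1 + 0 · -2 = -1
  Term 1 contributes 2 + 1 · -2 = 0
  Term 2 contributes 3 + 2 · -2 = -1
  Term 3 contributes 0 + 3 · -2 = -6
  Term 4 contributes 3 + 4 · -2 = -5
p(-2) = ⊕ of these = min[-1, 0, -1, -6, -5] = -6.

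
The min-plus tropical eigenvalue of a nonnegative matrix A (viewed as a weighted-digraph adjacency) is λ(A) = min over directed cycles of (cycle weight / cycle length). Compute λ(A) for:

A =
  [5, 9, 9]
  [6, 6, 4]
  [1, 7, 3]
λ(A) = 3

Enumerate directed cycles and compute their means (weight / length). Sample:
  cycle 0 → 0: weight = 5, length = 1, mean = 5/1 ≈ 5.000
  cycle 1 → 1: weight = 6, length = 1, mean = 6/1 ≈ 6.000
  cycle 2 → 2: weight = 3, length = 1, mean = 3/1 ≈ 3.000
  cycle 0 → 1 → 0: weight = 15, length = 2, mean = 15/2 ≈ 7.500
  cycle 0 → 2 → 0: weight = 10, length = 2, mean = 10/2 ≈ 5.000
  cycle 1 → 0 → 1: weight = 15, length = 2, mean = 15/2 ≈ 7.500
Minimum mean = 3.000, attained e.g. along the cycle 2 → 2 with weight 3 and length 1. So λ(A) = 3/1 = 3.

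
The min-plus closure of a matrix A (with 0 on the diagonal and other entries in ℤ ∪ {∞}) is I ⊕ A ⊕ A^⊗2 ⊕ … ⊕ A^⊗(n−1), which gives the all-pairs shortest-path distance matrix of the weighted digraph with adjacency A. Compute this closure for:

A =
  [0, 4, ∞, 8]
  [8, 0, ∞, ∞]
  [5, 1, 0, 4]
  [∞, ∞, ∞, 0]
Closure =
  [0, 4, ∞, 8]
  [8, 0, ∞, 16]
  [5, 1, 0, 4]
  [∞, ∞, ∞, 0]

This is the Floyd-Warshall all-pairs shortest-path computation. For each intermediate vertex k = 0, 1, …, 3, update dist[i][j] ← min(dist[i][j], dist[i][k] + dist[k][j]). The final matrix gives, for each (i, j), the minimum total weight of any directed path from i to j (possibly empty when i = j).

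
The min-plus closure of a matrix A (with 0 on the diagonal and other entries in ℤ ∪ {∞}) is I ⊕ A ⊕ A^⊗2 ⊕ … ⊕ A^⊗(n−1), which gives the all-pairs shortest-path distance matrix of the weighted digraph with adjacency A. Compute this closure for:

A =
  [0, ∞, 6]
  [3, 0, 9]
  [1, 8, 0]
Closure =
  [0, 14, 6]
  [3, 0, 9]
  [1, 8, 0]

This is the Floyd-Warshall all-pairs shortest-path computation. For each intermediate vertex k = 0, 1, …, 2, update dist[i][j] ← min(dist[i][j], dist[i][k] + dist[k][j]). The final matrix gives, for each (i, j), the minimum total weight of any directed path from i to j (possibly empty when i = j).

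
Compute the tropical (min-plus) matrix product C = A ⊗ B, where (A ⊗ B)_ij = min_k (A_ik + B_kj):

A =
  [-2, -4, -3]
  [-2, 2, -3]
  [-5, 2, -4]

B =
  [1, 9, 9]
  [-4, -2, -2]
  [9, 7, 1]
A ⊗ B =
  [-8, -6, -6]
  [-2, 0, -2]
  [-4, 0, -3]

Apply the min-plus product entry-by-entry:
  C[0][0] = min over k of (A[0][0] + B[0][0] = -2 + 1 = -1, A[0][1] + B[1][0] = -4 + -4 = -8, A[0][2] + B[2][0] = -3 + 9 = 6) = -8 (attained at k = 1)
  C[0][1] = min over k of (A[0][0] + B[0][1] = -2 + 9 = 7, A[0][1] + B[1][1] = -4 + -2 = -6, A[0][2] + B[2][1] = -3 + 7 = 4) = -6 (attained at k = 1)
  C[0][2] = min over k of (A[0][0] + B[0][2] = -2 + 9 = 7, A[0][1] + B[1][2] = -4 + -2 = -6, A[0][2] + B[2][2] = -3 + 1 = -2) = -6 (attained at k = 1)
  C[1][0] = min over k of (A[1][0] + B[0][0] = -2 + 1 = -1, A[1][1] + B[1][0] = 2 + -4 = -2, A[1][2] + B[2][0] = -3 + 9 = 6) = -2 (attained at k = 1)
  C[1][1] = min over k of (A[1][0] + B[0][1] = -2 + 9 = 7, A[1][1] + B[1][1] = 2 + -2 = 0, A[1][2] + B[2][1] = -3 + 7 = 4) = 0 (attained at k = 1)
  C[1][2] = min over k of (A[1][0] + B[0][2] = -2 + 9 = 7, A[1][1] + B[1][2] = 2 + -2 = 0, A[1][2] + B[2][2] = -3 + 1 = -2) = -2 (attained at k = 2)
  C[2][0] = min over k of (A[2][0] + B[0][0] = -5 + 1 = -4, A[2][1] + B[1][0] = 2 + -4 = -2, A[2][2] + B[2][0] = -4 + 9 = 5) = -4 (attained at k = 0)
  C[2][1] = min over k of (A[2][0] + B[0][1] = -5 + 9 = 4, A[2][1] + B[1][1] = 2 + -2 = 0, A[2][2] + B[2][1] = -4 + 7 = 3) = 0 (attained at k = 1)
  C[2][2] = min over k of (A[2][0] + B[0][2] = -5 + 9 = 4, A[2][1] + B[1][2] = 2 + -2 = 0, A[2][2] + B[2][2] = -4 + 1 = -3) = -3 (attained at k = 2)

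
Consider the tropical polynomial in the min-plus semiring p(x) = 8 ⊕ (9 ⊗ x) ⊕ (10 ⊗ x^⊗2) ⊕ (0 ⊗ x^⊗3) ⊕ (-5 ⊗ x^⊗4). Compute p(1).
p(1) = -1

A tropical monomial a ⊗ x^⊗i evaluates to a + i · x. Evaluating each term at x = 1:
  Term 0 contributes 8 + 0 · 1 = 8
  Term 1 contributes 9 + 1 · 1 = 10
  Term 2 contributes 10 + 2 · 1 = 12
  Term 3 contributes 0 + 3 · 1 = 3
  Term 4 contributes -5 + 4 · 1 = -1
p(1) = ⊕ of these = min[8, 10, 12, 3, -1] = -1.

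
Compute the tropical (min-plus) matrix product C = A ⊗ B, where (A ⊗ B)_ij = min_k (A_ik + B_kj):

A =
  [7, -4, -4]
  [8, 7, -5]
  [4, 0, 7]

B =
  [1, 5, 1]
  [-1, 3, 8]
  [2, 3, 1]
A ⊗ B =
  [-5, -1, -3]
  [-3, -2, -4]
  [-1, 3, 5]

Apply the min-plus product entry-by-entry:
  C[0][0] = min over k of (A[0][0] + B[0][0] = 7 + 1 = 8, A[0][1] + B[1][0] = -4 + -1 = -5, A[0][2] + B[2][0] = -4 + 2 = -2) = -5 (attained at k = 1)
  C[0][1] = min over k of (A[0][0] + B[0][1] = 7 + 5 = 12, A[0][1] + B[1][1] = -4 + 3 = -1, A[0][2] + B[2][1] = -4 + 3 = -1) = -1 (attained at k = 1)
  C[0][2] = min over k of (A[0][0] + B[0][2] = 7 + 1 = 8, A[0][1] + B[1][2] = -4 + 8 = 4, A[0][2] + B[2][2] = -4 + 1 = -3) = -3 (attained at k = 2)
  C[1][0] = min over k of (A[1][0] + B[0][0] = 8 + 1 = 9, A[1][1] + B[1][0] = 7 + -1 = 6, A[1][2] + B[2][0] = -5 + 2 = -3) = -3 (attained at k = 2)
  C[1][1] = min over k of (A[1][0] + B[0][1] = 8 + 5 = 13, A[1][1] + B[1][1] = 7 + 3 = 10, A[1][2] + B[2][1] = -5 + 3 = -2) = -2 (attained at k = 2)
  C[1][2] = min over k of (A[1][0] + B[0][2] = 8 + 1 = 9, A[1][1] + B[1][2] = 7 + 8 = 15, A[1][2] + B[2][2] = -5 + 1 = -4) = -4 (attained at k = 2)
  C[2][0] = min over k of (A[2][0] + B[0][0] = 4 + 1 = 5, A[2][1] + B[1][0] = 0 + -1 = -1, A[2][2] + B[2][0] = 7 + 2 = 9) = -1 (attained at k = 1)
  C[2][1] = min over k of (A[2][0] + B[0][1] = 4 + 5 = 9, A[2][1] + B[1][1] = 0 + 3 = 3, A[2][2] + B[2][1] = 7 + 3 = 10) = 3 (attained at k = 1)
  C[2][2] = min over k of (A[2][0] + B[0][2] = 4 + 1 = 5, A[2][1] + B[1][2] = 0 + 8 = 8, A[2][2] + B[2][2] = 7 + 1 = 8) = 5 (attained at k = 0)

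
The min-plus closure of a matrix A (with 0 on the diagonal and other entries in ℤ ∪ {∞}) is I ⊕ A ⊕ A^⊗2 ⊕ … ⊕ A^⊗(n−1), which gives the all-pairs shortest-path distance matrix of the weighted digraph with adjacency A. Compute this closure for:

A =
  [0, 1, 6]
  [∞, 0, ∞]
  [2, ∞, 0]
Closure =
  [0, 1, 6]
  [∞, 0, ∞]
  [2, 3, 0]

This is the Floyd-Warshall all-pairs shortest-path computation. For each intermediate vertex k = 0, 1, …, 2, update dist[i][j] ← min(dist[i][j], dist[i][k] + dist[k][j]). The final matrix gives, for each (i, j), the minimum total weight of any directed path from i to j (possibly empty when i = j).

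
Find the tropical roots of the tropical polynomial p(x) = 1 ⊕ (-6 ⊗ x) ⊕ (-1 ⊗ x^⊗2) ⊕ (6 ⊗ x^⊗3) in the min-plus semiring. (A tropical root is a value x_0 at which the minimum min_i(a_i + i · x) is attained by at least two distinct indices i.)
Roots: {-7, -5, 7}

Each tropical root is a break point of the lower envelope of the lines y = a_i + i · x (there are 4 lines, with slopes 0, 1, ..., 3). Only the lines that attain the minimum somewhere contribute to roots; other lines are dominated. Here the surviving (envelope) indices are i = 3, i = 2, i = 1, i = 0.
Intersections between consecutive envelope lines give the roots: for adjacent envelope indices i < j the intersection is x = (a_i − a_j) / (j − i). Reading off the sorted break points: {-7, -5, 7}.
Verification: at each break x_0, at least two indices attain the minimum of min_i(a_i + i · x_0).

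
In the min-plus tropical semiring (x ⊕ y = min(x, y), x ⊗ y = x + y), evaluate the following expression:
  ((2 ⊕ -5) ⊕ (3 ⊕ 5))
((2 ⊕ -5) ⊕ (3 ⊕ 5)) = -5

Expand innermost to outermost. Recall ⊕ takes the minimum of its arguments and ⊗ takes their sum. Working out the expression ((2 ⊕ -5) ⊕ (3 ⊕ 5)) gives -5.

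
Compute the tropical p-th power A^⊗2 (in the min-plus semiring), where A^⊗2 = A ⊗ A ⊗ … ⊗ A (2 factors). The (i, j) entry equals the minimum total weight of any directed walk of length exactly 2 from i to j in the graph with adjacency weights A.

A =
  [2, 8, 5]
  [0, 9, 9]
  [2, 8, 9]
A^⊗2 =
  [4, 10, 7]
  [2, 8, 5]
  [4, 10, 7]

Each entry (A^⊗2)_ij equals the minimum over all length-2 walks i = v_0 → v_1 → … → v_2 = j of Σ_t A[v_t][v_{t+1}]. For example, for (i, j) = (0, 2) we minimise over 3 possible intermediate vertex sequences; the minimum is 7, attained along the walk 0 → 0 → 2.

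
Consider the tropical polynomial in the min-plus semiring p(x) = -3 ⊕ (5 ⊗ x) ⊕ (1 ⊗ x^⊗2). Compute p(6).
p(6) = -3

A tropical monomial a ⊗ x^⊗i evaluates to a + i · x. Evaluating each term at x = 6:
  Term 0 contributes -3 + 0 · 6 = -3
  Term 1 contributes 5 + 1 · 6 = 11
  Term 2 contributes 1 + 2 · 6 = 13
p(6) = ⊕ of these = min[-3, 11, 13] = -3.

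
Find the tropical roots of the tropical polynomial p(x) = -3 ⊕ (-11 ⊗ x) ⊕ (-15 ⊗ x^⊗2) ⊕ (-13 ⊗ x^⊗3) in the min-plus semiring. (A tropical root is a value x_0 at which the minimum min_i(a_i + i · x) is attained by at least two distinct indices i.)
Roots: {-2, 4, 8}

Each tropical root is a break point of the lower envelope of the lines y = a_i + i · x (there are 4 lines, with slopes 0, 1, ..., 3). Only the lines that attain the minimum somewhere contribute to roots; other lines are dominated. Here the surviving (envelope) indices are i = 3, i = 2, i = 1, i = 0.
Intersections between consecutive envelope lines give the roots: for adjacent envelope indices i < j the intersection is x = (a_i − a_j) / (j − i). Reading off the sorted break points: {-2, 4, 8}.
Verification: at each break x_0, at least two indices attain the minimum of min_i(a_i + i · x_0).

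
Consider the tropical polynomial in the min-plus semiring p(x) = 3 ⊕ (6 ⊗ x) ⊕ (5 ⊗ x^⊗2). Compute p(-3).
p(-3) = -1

A tropical monomial a ⊗ x^⊗i evaluates to a + i · x. Evaluating each term at x = -3:
  Term 0 contributes 3 + 0 · -3 = 3
  Term 1 contributes 6 + 1 · -3 = 3
  Term 2 contributes 5 + 2 · -3 = -1
p(-3) = ⊕ of these = min[3, 3, -1] = -1.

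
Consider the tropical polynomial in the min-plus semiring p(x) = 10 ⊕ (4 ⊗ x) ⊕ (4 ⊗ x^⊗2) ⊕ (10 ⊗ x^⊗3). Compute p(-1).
p(-1) = 2

A tropical monomial a ⊗ x^⊗i evaluates to a + i · x. Evaluating each term at x = -1:
  Term 0 contributes 10 + 0 · -1 = 10
  Term 1 contributes 4 + 1 · -1 = 3
  Term 2 contributes 4 + 2 · -1 = 2
  Term 3 contributes 10 + 3 · -1 = 7
p(-1) = ⊕ of these = min[10, 3, 2, 7] = 2.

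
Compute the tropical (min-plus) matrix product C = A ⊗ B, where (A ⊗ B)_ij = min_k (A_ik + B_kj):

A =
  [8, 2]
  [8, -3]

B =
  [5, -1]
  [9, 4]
A ⊗ B =
  [11, 6]
  [6, 1]

Apply the min-plus product entry-by-entry:
  C[0][0] = min over k of (A[0][0] + B[0][0] = 8 + 5 = 13, A[0][1] + B[1][0] = 2 + 9 = 11) = 11 (attained at k = 1)
  C[0][1] = min over k of (A[0][0] + B[0][1] = 8 + -1 = 7, A[0][1] + B[1][1] = 2 + 4 = 6) = 6 (attained at k = 1)
  C[1][0] = min over k of (A[1][0] + B[0][0] = 8 + 5 = 13, A[1][1] + B[1][0] = -3 + 9 = 6) = 6 (attained at k = 1)
  C[1][1] = min over k of (A[1][0] + B[0][1] = 8 + -1 = 7, A[1][1] + B[1][1] = -3 + 4 = 1) = 1 (attained at k = 1)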